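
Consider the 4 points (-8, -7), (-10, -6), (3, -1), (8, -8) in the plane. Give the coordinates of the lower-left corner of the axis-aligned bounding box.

(-10, -8)

x-range [-10, 8], y-range [-8, -1].
The lower-left corner is (-10, -8).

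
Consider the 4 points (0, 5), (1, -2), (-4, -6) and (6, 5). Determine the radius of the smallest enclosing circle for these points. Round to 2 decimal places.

A smallest enclosing disk is always determined by at most three of the input points on its boundary.
The farthest pair is (-4, -6)–(6, 5) with squared distance 221. The circle on this segment as diameter has centre (1, -0.5) and r² = 221/4 = 55.25.
Check (0, 5): distance² to centre = 31.25 ≤ 55.25, so it lies inside.
All remaining points lie in this disk, and no smaller disk contains both endpoints, so this is the minimum enclosing circle.
r = √(55.25) ≈ 7.43.

7.43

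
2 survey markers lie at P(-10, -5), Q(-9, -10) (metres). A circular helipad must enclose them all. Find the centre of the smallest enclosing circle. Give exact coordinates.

The smallest circle enclosing two points has them as diameter endpoints.
Centre = midpoint = (-9.5, -7.5); r² = |PQ|²/4 = 26/4 = 6.5.
Centre = (-9.5, -7.5).

(-9.5, -7.5)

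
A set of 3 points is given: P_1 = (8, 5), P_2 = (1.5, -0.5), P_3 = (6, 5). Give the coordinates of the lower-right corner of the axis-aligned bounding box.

(8, -0.5)

x-range [1.5, 8], y-range [-0.5, 5].
The lower-right corner is (8, -0.5).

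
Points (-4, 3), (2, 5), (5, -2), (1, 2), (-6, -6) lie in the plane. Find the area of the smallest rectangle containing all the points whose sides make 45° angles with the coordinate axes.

133

In coordinates u = x + y, v = x − y the rectangle is axis-aligned; the map (x,y)→(u,v) scales areas by 2.
u-values: -1, 7, 3, 3, -12; range = 7 − (-12) = 19.
v-values: -7, -3, 7, -1, 0; range = 7 − (-7) = 14.
Area = (19 × 14) / 2 = 133.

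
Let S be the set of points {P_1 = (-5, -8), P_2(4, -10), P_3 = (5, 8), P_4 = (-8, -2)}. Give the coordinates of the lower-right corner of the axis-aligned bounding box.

x-range [-8, 5], y-range [-10, 8].
The lower-right corner is (5, -10).

(5, -10)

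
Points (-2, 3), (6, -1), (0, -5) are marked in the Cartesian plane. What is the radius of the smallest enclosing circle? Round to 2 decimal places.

4.75

Call the three points A, B, C in the order given.
Side lengths²: AB² = 80, AC² = 68, BC² = 52.
Since AB² = 80 < 68 + 52 = 120, the triangle is acute, so the smallest enclosing circle is the circumcircle.
Circumcentre = (9/7, -3/7), r² = 1105/49.
r = √(1105/49) ≈ 4.75.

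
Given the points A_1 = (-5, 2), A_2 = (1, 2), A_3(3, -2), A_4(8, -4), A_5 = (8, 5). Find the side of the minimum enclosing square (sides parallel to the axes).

The bounding box has width 13 and height 9.
An axis-aligned square enclosing the set must have side ≥ max(width, height).
So the minimum side is max(13, 9) = 13.

13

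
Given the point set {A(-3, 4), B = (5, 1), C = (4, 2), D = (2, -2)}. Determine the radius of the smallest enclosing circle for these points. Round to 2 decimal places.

A smallest enclosing disk is always determined by at most three of the input points on its boundary.
The minimum enclosing circle is determined by three boundary points: A, B, D.
Their circumcentre is (19/22, 47/22) with r² = 4453/242.
The farthest remaining point C is at distance² 2385/242 ≤ 4453/242.
r = √(4453/242) ≈ 4.29.

4.29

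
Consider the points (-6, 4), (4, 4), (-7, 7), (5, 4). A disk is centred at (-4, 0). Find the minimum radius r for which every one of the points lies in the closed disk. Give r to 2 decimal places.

9.85

The required radius is the distance from (-4, 0) to the farthest point.
Squared distances: 20, 80, 58, 97.
Maximum is 97, attained at (5, 4).
r = √97 ≈ 9.85.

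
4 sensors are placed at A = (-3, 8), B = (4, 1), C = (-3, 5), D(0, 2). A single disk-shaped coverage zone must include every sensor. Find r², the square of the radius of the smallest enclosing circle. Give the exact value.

The minimum enclosing circle of a finite set is fixed by two of the points (as a diameter) or three (as a circumcircle).
The farthest pair is A–B with squared distance 98. The circle on this segment as diameter has centre (0.5, 4.5) and r² = 98/4 = 24.5.
Check C: distance² to centre = 12.5 ≤ 24.5, so it lies inside.
All remaining points lie in this disk, and no smaller disk contains both endpoints, so this is the minimum enclosing circle.

24.5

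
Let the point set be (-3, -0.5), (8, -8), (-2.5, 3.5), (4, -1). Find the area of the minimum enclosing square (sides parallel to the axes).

132.25

The bounding box has width 11 and height 11.5.
An axis-aligned square enclosing the set must have side ≥ max(width, height).
So the minimum side is max(11, 11.5) = 11.5.
Area = 11.5² = 132.25.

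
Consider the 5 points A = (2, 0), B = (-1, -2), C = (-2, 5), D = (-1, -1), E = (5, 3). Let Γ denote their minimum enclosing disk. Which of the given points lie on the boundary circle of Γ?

The minimum enclosing circle of a finite set is fixed by two of the points (as a diameter) or three (as a circumcircle).
The minimum enclosing circle is determined by three boundary points: B, C, E.
Their circumcentre is (83/94, 173/94) with r² = 80825/4418.
The farthest remaining point D is at distance² 51309/4418 ≤ 80825/4418.
The points at distance exactly r from the centre are B, C, E — 3 points.

B, C, E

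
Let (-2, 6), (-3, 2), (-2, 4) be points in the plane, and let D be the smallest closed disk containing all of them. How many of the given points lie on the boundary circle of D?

2

Call the three points A, B, C in the order given.
Side lengths²: AB² = 17, AC² = 4, BC² = 5.
Since AB² = 17 ≥ 5 + 4 = 9, the angle opposite AB is not acute, so the smallest enclosing circle has AB as diameter.
Centre = midpoint of AB = (-2.5, 4), r² = 17/4 = 4.25.
The points at distance exactly r from the centre are (-2, 6), (-3, 2) — 2 points.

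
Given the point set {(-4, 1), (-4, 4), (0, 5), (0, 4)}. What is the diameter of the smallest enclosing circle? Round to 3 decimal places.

A smallest enclosing disk is always determined by at most three of the input points on its boundary.
The farthest pair is (-4, 1)–(0, 5) with squared distance 32. The circle on this segment as diameter has centre (-2, 3) and r² = 32/4 = 8.
Check (-4, 4): distance² to centre = 5 ≤ 8, so it lies inside.
All remaining points lie in this disk, and no smaller disk contains both endpoints, so this is the minimum enclosing circle.
Diameter = 2r = 2√8 ≈ 5.657.

5.657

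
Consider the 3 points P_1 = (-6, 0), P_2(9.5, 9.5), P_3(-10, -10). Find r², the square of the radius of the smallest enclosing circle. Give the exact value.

Side lengths²: P_1P_2² = 330.5, P_1P_3² = 116, P_2P_3² = 760.5.
Since P_2P_3² = 760.5 ≥ 330.5 + 116 = 446.5, the angle opposite P_2P_3 is not acute, so the smallest enclosing circle has P_2P_3 as diameter.
Centre = midpoint of P_2P_3 = (-0.25, -0.25), r² = 760.5/4 = 190.125.

190.125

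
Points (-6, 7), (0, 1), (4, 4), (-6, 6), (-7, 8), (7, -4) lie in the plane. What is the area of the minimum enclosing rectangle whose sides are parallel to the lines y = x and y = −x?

In coordinates u = x + y, v = x − y the rectangle is axis-aligned; the map (x,y)→(u,v) scales areas by 2.
u-values: 1, 1, 8, 0, 1, 3; range = 8 − 0 = 8.
v-values: -13, -1, 0, -12, -15, 11; range = 11 − (-15) = 26.
Area = (8 × 26) / 2 = 104.

104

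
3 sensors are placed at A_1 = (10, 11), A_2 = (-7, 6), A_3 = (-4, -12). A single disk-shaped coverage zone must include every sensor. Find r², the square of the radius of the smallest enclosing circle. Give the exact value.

Side lengths²: A_1A_2² = 314, A_1A_3² = 725, A_2A_3² = 333.
Since A_1A_3² = 725 ≥ 333 + 314 = 647, the angle opposite A_1A_3 is not acute, so the smallest enclosing circle has A_1A_3 as diameter.
Centre = midpoint of A_1A_3 = (3, -0.5), r² = 725/4 = 181.25.

181.25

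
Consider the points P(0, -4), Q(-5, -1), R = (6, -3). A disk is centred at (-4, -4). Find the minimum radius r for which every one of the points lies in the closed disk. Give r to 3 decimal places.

10.050

The required radius is the distance from (-4, -4) to the farthest point.
Squared distances: 16, 10, 101.
Maximum is 101, attained at R.
r = √101 ≈ 10.050.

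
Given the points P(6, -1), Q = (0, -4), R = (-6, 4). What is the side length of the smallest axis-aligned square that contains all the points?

12

The bounding box has width 12 and height 8.
An axis-aligned square enclosing the set must have side ≥ max(width, height).
So the minimum side is max(12, 8) = 12.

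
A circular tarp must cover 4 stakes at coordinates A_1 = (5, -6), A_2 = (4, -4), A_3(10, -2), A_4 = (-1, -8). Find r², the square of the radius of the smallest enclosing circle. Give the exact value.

By Welzl's lemma the MEC is supported by two points (diametrically opposite) or three points (on a circumcircle).
The farthest pair is A_3–A_4 with squared distance 157. The circle on this segment as diameter has centre (4.5, -5) and r² = 157/4 = 39.25.
Check A_1: distance² to centre = 1.25 ≤ 39.25, so it lies inside.
All remaining points lie in this disk, and no smaller disk contains both endpoints, so this is the minimum enclosing circle.

39.25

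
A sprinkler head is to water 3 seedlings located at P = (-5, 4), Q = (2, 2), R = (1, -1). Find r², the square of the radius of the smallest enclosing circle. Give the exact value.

Side lengths²: PQ² = 53, PR² = 61, QR² = 10.
Since PR² = 61 < 53 + 10 = 63, the triangle is acute, so the smallest enclosing circle is the circumcircle.
Circumcentre = (-87/46, 75/46), r² = 16165/1058.

16165/1058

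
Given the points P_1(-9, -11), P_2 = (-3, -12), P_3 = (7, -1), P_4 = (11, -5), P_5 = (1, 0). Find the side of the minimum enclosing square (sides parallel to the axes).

20

The bounding box has width 20 and height 12.
An axis-aligned square enclosing the set must have side ≥ max(width, height).
So the minimum side is max(20, 12) = 20.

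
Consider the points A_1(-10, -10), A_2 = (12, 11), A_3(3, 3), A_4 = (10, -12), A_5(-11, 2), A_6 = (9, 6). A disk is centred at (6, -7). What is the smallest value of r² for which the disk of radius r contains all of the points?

370

The required radius is the distance from (6, -7) to the farthest point.
Squared distances: 265, 360, 109, 41, 370, 178.
Maximum is 370, attained at A_5.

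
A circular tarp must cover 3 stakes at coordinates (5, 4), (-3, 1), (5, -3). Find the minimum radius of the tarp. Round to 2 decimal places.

Call the three points A, B, C in the order given.
Side lengths²: AB² = 73, AC² = 49, BC² = 80.
Since BC² = 80 < 73 + 49 = 122, the triangle is acute, so the smallest enclosing circle is the circumcircle.
Circumcentre = (1.75, 0.5), r² = 22.8125.
r = √(22.8125) ≈ 4.78.

4.78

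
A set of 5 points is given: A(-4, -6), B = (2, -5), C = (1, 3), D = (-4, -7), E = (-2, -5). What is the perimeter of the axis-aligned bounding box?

32

Width = max x − min x = 2 − (-4) = 6.
Height = max y − min y = 3 − (-7) = 10.
Perimeter = 2(6 + 10) = 32.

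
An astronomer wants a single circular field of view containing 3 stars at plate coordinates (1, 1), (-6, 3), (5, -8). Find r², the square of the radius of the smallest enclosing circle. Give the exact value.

60.5

Call the three points A, B, C in the order given.
Side lengths²: AB² = 53, AC² = 97, BC² = 242.
Since BC² = 242 ≥ 97 + 53 = 150, the angle opposite BC is not acute, so the smallest enclosing circle has BC as diameter.
Centre = midpoint of BC = (-0.5, -2.5), r² = 242/4 = 60.5.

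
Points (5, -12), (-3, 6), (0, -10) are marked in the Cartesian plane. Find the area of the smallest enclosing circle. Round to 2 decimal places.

Call the three points A, B, C in the order given.
Side lengths²: AB² = 388, AC² = 29, BC² = 265.
Since AB² = 388 ≥ 265 + 29 = 294, the angle opposite AB is not acute, so the smallest enclosing circle has AB as diameter.
Centre = midpoint of AB = (1, -3), r² = 388/4 = 97.
Area = π·r² = π·97 ≈ 304.73.

304.73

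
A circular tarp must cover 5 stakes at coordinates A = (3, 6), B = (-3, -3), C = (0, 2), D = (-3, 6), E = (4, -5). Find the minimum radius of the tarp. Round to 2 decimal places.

6.52

A smallest enclosing disk is always determined by at most three of the input points on its boundary.
The farthest pair is D–E with squared distance 170. The circle on this segment as diameter has centre (0.5, 0.5) and r² = 170/4 = 42.5.
Check A: distance² to centre = 36.5 ≤ 42.5, so it lies inside.
All remaining points lie in this disk, and no smaller disk contains both endpoints, so this is the minimum enclosing circle.
r = √(42.5) ≈ 6.52.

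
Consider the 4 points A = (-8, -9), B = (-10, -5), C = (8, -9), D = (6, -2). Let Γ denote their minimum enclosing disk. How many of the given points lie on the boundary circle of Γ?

2

The farthest pair is B–C with squared distance 340. The circle on this segment as diameter has centre (-1, -7) and r² = 340/4 = 85.
Check A: distance² to centre = 53 ≤ 85, so it lies inside.
All remaining points lie in this disk, and no smaller disk contains both endpoints, so this is the minimum enclosing circle.
The points at distance exactly r from the centre are B, C — 2 points.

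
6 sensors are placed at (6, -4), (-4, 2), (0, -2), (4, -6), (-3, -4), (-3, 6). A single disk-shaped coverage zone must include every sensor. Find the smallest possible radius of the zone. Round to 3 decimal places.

A smallest enclosing disk is always determined by at most three of the input points on its boundary.
The farthest pair is (4, -6)–(-3, 6) with squared distance 193. The circle on this segment as diameter has centre (0.5, 0) and r² = 193/4 = 48.25.
Check (6, -4): distance² to centre = 46.25 ≤ 48.25, so it lies inside.
All remaining points lie in this disk, and no smaller disk contains both endpoints, so this is the minimum enclosing circle.
r = √(48.25) ≈ 6.946.

6.946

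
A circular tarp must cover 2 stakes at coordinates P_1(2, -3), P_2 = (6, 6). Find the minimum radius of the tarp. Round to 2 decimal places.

The smallest circle enclosing two points has them as diameter endpoints.
Centre = midpoint = (4, 1.5); r² = |P_1P_2|²/4 = 97/4 = 24.25.
r = √(24.25) ≈ 4.92.

4.92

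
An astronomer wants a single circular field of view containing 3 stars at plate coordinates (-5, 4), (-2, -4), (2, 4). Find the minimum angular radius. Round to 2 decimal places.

4.78

Call the three points A, B, C in the order given.
Side lengths²: AB² = 73, AC² = 49, BC² = 80.
Since BC² = 80 < 73 + 49 = 122, the triangle is acute, so the smallest enclosing circle is the circumcircle.
Circumcentre = (-1.5, 0.75), r² = 22.8125.
r = √(22.8125) ≈ 4.78.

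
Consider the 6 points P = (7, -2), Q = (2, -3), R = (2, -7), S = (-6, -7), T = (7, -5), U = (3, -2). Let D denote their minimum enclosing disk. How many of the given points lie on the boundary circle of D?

The minimum enclosing circle of a finite set is fixed by two of the points (as a diameter) or three (as a circumcircle).
The farthest pair is P–S with squared distance 194. The circle on this segment as diameter has centre (0.5, -4.5) and r² = 194/4 = 48.5.
Check Q: distance² to centre = 4.5 ≤ 48.5, so it lies inside.
All remaining points lie in this disk, and no smaller disk contains both endpoints, so this is the minimum enclosing circle.
The points at distance exactly r from the centre are P, S — 2 points.

2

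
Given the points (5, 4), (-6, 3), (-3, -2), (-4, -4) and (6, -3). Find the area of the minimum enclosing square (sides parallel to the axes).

144

The bounding box has width 12 and height 8.
An axis-aligned square enclosing the set must have side ≥ max(width, height).
So the minimum side is max(12, 8) = 12.
Area = 12² = 144.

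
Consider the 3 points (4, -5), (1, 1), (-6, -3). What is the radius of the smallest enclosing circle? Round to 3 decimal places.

5.107

Call the three points A, B, C in the order given.
Side lengths²: AB² = 45, AC² = 104, BC² = 65.
Since AC² = 104 < 65 + 45 = 110, the triangle is acute, so the smallest enclosing circle is the circumcircle.
Circumcentre = (-17/18, -67/18), r² = 4225/162.
r = √(4225/162) ≈ 5.107.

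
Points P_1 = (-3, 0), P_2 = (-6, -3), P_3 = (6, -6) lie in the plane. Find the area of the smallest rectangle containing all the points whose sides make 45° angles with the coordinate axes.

67.5

In coordinates u = x + y, v = x − y the rectangle is axis-aligned; the map (x,y)→(u,v) scales areas by 2.
u-values: -3, -9, 0; range = 0 − (-9) = 9.
v-values: -3, -3, 12; range = 12 − (-3) = 15.
Area = (9 × 15) / 2 = 67.5.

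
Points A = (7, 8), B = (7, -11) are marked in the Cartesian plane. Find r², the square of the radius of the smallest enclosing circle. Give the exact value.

The smallest circle enclosing two points has them as diameter endpoints.
Centre = midpoint = (7, -1.5); r² = |AB|²/4 = 361/4 = 90.25.

90.25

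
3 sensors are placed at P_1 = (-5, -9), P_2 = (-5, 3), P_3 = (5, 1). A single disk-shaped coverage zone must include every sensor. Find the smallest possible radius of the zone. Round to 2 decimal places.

Side lengths²: P_1P_2² = 144, P_1P_3² = 200, P_2P_3² = 104.
Since P_1P_3² = 200 < 144 + 104 = 248, the triangle is acute, so the smallest enclosing circle is the circumcircle.
Circumcentre = (-1, -3), r² = 52.
r = √52 ≈ 7.21.

7.21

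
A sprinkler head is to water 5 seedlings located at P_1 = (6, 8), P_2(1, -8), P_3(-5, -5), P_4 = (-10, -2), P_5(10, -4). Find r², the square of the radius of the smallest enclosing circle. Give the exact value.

The minimum enclosing circle of a finite set is fixed by two of the points (as a diameter) or three (as a circumcircle).
The minimum enclosing circle is determined by three boundary points: P_1, P_4, P_5.
Their circumcentre is (7/29, -17/29) with r² = 89890/841.
The farthest remaining point P_2 is at distance² 46709/841 ≤ 89890/841.

89890/841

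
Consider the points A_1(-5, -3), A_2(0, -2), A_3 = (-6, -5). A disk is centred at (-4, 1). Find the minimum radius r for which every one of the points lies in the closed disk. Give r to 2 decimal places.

The required radius is the distance from (-4, 1) to the farthest point.
Squared distances: 17, 25, 40.
Maximum is 40, attained at A_3.
r = √40 ≈ 6.32.

6.32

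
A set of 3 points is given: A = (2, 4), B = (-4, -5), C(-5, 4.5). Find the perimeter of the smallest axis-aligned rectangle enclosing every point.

Width = max x − min x = 2 − (-5) = 7.
Height = max y − min y = 4.5 − (-5) = 9.5.
Perimeter = 2(7 + 9.5) = 33.

33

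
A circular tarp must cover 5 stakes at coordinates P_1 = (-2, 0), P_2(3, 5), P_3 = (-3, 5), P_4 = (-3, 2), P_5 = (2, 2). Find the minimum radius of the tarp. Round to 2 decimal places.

3.61

A smallest enclosing disk is always determined by at most three of the input points on its boundary.
The minimum enclosing circle is determined by three boundary points: P_1, P_2, P_3.
Their circumcentre is (0, 3) with r² = 13.
The farthest remaining point P_4 is at distance² 10 ≤ 13.
r = √13 ≈ 3.61.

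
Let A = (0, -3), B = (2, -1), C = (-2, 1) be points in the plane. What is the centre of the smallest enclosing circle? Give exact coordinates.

Side lengths²: AB² = 8, AC² = 20, BC² = 20.
Since BC² = 20 < 20 + 8 = 28, the triangle is acute, so the smallest enclosing circle is the circumcircle.
Circumcentre = (-1/3, -2/3), r² = 50/9.
Centre = (-1/3, -2/3).

(-1/3, -2/3)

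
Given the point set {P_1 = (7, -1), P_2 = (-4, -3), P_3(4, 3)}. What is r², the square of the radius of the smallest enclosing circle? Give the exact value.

Side lengths²: P_1P_2² = 125, P_1P_3² = 25, P_2P_3² = 100.
Since P_1P_2² = 125 ≥ 100 + 25 = 125, the angle opposite P_1P_2 is not acute, so the smallest enclosing circle has P_1P_2 as diameter.
Centre = midpoint of P_1P_2 = (1.5, -2), r² = 125/4 = 31.25.

31.25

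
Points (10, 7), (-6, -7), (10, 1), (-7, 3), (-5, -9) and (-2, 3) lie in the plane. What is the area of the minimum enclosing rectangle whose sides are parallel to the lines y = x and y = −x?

294.5

In coordinates u = x + y, v = x − y the rectangle is axis-aligned; the map (x,y)→(u,v) scales areas by 2.
u-values: 17, -13, 11, -4, -14, 1; range = 17 − (-14) = 31.
v-values: 3, 1, 9, -10, 4, -5; range = 9 − (-10) = 19.
Area = (31 × 19) / 2 = 294.5.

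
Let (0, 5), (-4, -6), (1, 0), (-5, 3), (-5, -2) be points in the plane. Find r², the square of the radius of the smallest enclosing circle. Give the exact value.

34.25

The minimum enclosing circle of a finite set is fixed by two of the points (as a diameter) or three (as a circumcircle).
The farthest pair is (0, 5)–(-4, -6) with squared distance 137. The circle on this segment as diameter has centre (-2, -0.5) and r² = 137/4 = 34.25.
Check (1, 0): distance² to centre = 9.25 ≤ 34.25, so it lies inside.
All remaining points lie in this disk, and no smaller disk contains both endpoints, so this is the minimum enclosing circle.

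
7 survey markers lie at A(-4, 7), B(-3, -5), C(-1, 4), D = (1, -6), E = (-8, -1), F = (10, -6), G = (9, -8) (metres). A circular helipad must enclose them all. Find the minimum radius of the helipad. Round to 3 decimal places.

A smallest enclosing disk is always determined by at most three of the input points on its boundary.
The minimum enclosing circle is determined by three boundary points: A, E, G.
Their circumcentre is (80/41, -40/41) with r² = 166465/1681.
The farthest remaining point F is at distance² 151336/1681 ≤ 166465/1681.
r = √(166465/1681) ≈ 9.951.

9.951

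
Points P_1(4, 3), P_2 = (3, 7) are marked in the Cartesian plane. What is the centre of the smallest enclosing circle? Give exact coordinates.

(3.5, 5)

The smallest circle enclosing two points has them as diameter endpoints.
Centre = midpoint = (3.5, 5); r² = |P_1P_2|²/4 = 17/4 = 4.25.
Centre = (3.5, 5).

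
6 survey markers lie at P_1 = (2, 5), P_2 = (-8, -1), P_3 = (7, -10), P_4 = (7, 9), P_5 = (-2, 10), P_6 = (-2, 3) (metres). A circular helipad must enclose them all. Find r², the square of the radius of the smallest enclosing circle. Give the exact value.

120.25

By Welzl's lemma the MEC is supported by two points (diametrically opposite) or three points (on a circumcircle).
The farthest pair is P_3–P_5 with squared distance 481. The circle on this segment as diameter has centre (2.5, 0) and r² = 481/4 = 120.25.
Check P_1: distance² to centre = 25.25 ≤ 120.25, so it lies inside.
All remaining points lie in this disk, and no smaller disk contains both endpoints, so this is the minimum enclosing circle.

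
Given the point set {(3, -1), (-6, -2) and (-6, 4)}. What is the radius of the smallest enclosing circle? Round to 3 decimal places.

Call the three points A, B, C in the order given.
Side lengths²: AB² = 82, AC² = 106, BC² = 36.
Since AC² = 106 < 82 + 36 = 118, the triangle is acute, so the smallest enclosing circle is the circumcircle.
Circumcentre = (-16/9, 1), r² = 2173/81.
r = √(2173/81) ≈ 5.179.

5.179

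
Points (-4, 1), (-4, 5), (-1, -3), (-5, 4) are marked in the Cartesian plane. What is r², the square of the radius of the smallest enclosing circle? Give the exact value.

The minimum enclosing circle of a finite set is fixed by two of the points (as a diameter) or three (as a circumcircle).
The farthest pair is (-4, 5)–(-1, -3) with squared distance 73. The circle on this segment as diameter has centre (-2.5, 1) and r² = 73/4 = 18.25.
Check (-4, 1): distance² to centre = 2.25 ≤ 18.25, so it lies inside.
All remaining points lie in this disk, and no smaller disk contains both endpoints, so this is the minimum enclosing circle.

18.25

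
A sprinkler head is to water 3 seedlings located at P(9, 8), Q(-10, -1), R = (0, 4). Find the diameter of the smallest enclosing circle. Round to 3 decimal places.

21.024

Side lengths²: PQ² = 442, PR² = 97, QR² = 125.
Since PQ² = 442 ≥ 125 + 97 = 222, the angle opposite PQ is not acute, so the smallest enclosing circle has PQ as diameter.
Centre = midpoint of PQ = (-0.5, 3.5), r² = 442/4 = 110.5.
Diameter = 2r = 2√(110.5) ≈ 21.024.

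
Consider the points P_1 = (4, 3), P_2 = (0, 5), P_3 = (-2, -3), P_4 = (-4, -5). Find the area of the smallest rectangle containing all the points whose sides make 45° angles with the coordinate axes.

48

In coordinates u = x + y, v = x − y the rectangle is axis-aligned; the map (x,y)→(u,v) scales areas by 2.
u-values: 7, 5, -5, -9; range = 7 − (-9) = 16.
v-values: 1, -5, 1, 1; range = 1 − (-5) = 6.
Area = (16 × 6) / 2 = 48.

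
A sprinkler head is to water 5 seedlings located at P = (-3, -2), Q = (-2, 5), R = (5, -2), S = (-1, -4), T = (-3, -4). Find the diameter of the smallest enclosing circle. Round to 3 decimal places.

The minimum enclosing circle is determined by three boundary points: Q, R, T.
Their circumcentre is (0.2, 0.2) with r² = 27.88.
The farthest remaining point S is at distance² 19.08 ≤ 27.88.
Diameter = 2r = 2√(27.88) ≈ 10.560.

10.560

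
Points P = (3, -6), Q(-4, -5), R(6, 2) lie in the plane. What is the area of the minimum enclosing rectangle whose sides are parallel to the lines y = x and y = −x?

In coordinates u = x + y, v = x − y the rectangle is axis-aligned; the map (x,y)→(u,v) scales areas by 2.
u-values: -3, -9, 8; range = 8 − (-9) = 17.
v-values: 9, 1, 4; range = 9 − 1 = 8.
Area = (17 × 8) / 2 = 68.

68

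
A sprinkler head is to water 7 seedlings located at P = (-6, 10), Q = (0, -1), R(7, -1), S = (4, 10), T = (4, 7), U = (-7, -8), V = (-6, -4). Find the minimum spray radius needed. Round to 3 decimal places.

The farthest pair is S–U with squared distance 445. The circle on this segment as diameter has centre (-1.5, 1) and r² = 445/4 = 111.25.
Check P: distance² to centre = 101.25 ≤ 111.25, so it lies inside.
All remaining points lie in this disk, and no smaller disk contains both endpoints, so this is the minimum enclosing circle.
r = √(111.25) ≈ 10.548.

10.548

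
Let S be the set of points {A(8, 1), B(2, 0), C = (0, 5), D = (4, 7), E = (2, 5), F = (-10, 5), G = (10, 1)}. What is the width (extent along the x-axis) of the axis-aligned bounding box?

max x = 10, min x = -10, so width = 20.

20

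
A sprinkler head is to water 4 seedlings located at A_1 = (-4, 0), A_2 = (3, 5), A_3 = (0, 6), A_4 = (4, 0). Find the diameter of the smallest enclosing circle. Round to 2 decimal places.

By Welzl's lemma the MEC is supported by two points (diametrically opposite) or three points (on a circumcircle).
The minimum enclosing circle is determined by three boundary points: A_1, A_2, A_4.
Their circumcentre is (0, 1.8) with r² = 19.24.
The farthest remaining point A_3 is at distance² 17.64 ≤ 19.24.
Diameter = 2r = 2√(19.24) ≈ 8.77.

8.77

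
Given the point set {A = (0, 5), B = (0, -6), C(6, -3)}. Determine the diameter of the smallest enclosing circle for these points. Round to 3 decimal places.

11.180

Side lengths²: AB² = 121, AC² = 100, BC² = 45.
Since AB² = 121 < 100 + 45 = 145, the triangle is acute, so the smallest enclosing circle is the circumcircle.
Circumcentre = (1, -0.5), r² = 31.25.
Diameter = 2r = 2√(31.25) ≈ 11.180.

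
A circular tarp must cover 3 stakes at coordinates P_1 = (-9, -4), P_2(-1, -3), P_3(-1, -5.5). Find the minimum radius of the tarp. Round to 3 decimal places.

Side lengths²: P_1P_2² = 65, P_1P_3² = 66.25, P_2P_3² = 6.25.
Since P_1P_3² = 66.25 < 65 + 6.25 = 71.25, the triangle is acute, so the smallest enclosing circle is the circumcircle.
Circumcentre = (-4.90625, -4.25), r² = 16.8212890625.
r = √(16.8212890625) ≈ 4.101.

4.101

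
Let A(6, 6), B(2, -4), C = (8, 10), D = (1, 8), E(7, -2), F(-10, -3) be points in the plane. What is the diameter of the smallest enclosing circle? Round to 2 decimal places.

The minimum enclosing circle of a finite set is fixed by two of the points (as a diameter) or three (as a circumcircle).
The farthest pair is C–F with squared distance 493. The circle on this segment as diameter has centre (-1, 3.5) and r² = 493/4 = 123.25.
Check A: distance² to centre = 55.25 ≤ 123.25, so it lies inside.
All remaining points lie in this disk, and no smaller disk contains both endpoints, so this is the minimum enclosing circle.
Diameter = 2r = 2√(123.25) ≈ 22.20.

22.20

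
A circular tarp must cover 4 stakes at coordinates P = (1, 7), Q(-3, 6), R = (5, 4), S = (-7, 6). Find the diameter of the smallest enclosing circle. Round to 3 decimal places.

The minimum enclosing circle of a finite set is fixed by two of the points (as a diameter) or three (as a circumcircle).
The farthest pair is R–S with squared distance 148. The circle on this segment as diameter has centre (-1, 5) and r² = 148/4 = 37.
Check P: distance² to centre = 8 ≤ 37, so it lies inside.
All remaining points lie in this disk, and no smaller disk contains both endpoints, so this is the minimum enclosing circle.
Diameter = 2r = 2√37 ≈ 12.166.

12.166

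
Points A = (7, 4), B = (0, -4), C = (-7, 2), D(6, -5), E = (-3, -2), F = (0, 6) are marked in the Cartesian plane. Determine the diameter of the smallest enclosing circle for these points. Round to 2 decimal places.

15.25

The minimum enclosing circle of a finite set is fixed by two of the points (as a diameter) or three (as a circumcircle).
The minimum enclosing circle is determined by three boundary points: A, C, D.
Their circumcentre is (25/62, 11/62) with r² = 111725/1922.
The farthest remaining point F is at distance² 65473/1922 ≤ 111725/1922.
Diameter = 2r = 2√(111725/1922) ≈ 15.25.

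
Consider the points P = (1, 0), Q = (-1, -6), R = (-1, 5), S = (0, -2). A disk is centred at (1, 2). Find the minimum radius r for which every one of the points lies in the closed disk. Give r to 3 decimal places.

8.246

The required radius is the distance from (1, 2) to the farthest point.
Squared distances: 4, 68, 13, 17.
Maximum is 68, attained at Q.
r = √68 ≈ 8.246.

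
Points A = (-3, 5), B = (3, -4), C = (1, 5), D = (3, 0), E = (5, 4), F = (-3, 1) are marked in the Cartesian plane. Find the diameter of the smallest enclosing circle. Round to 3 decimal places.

A smallest enclosing disk is always determined by at most three of the input points on its boundary.
The minimum enclosing circle is determined by three boundary points: A, B, E.
Their circumcentre is (6/11, 19/22) with r² = 14365/484.
The farthest remaining point C is at distance² 8381/484 ≤ 14365/484.
Diameter = 2r = 2√(14365/484) ≈ 10.896.

10.896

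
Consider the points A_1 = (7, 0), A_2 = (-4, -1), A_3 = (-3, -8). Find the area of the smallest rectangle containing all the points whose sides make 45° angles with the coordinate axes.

In coordinates u = x + y, v = x − y the rectangle is axis-aligned; the map (x,y)→(u,v) scales areas by 2.
u-values: 7, -5, -11; range = 7 − (-11) = 18.
v-values: 7, -3, 5; range = 7 − (-3) = 10.
Area = (18 × 10) / 2 = 90.

90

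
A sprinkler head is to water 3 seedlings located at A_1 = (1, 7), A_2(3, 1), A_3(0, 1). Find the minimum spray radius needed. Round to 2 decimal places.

3.21

Side lengths²: A_1A_2² = 40, A_1A_3² = 37, A_2A_3² = 9.
Since A_1A_2² = 40 < 37 + 9 = 46, the triangle is acute, so the smallest enclosing circle is the circumcircle.
Circumcentre = (1.5, 23/6), r² = 185/18.
r = √(185/18) ≈ 3.21.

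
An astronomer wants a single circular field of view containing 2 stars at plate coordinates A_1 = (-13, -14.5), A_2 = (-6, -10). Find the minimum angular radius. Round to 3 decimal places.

The smallest circle enclosing two points has them as diameter endpoints.
Centre = midpoint = (-9.5, -12.25); r² = |A_1A_2|²/4 = 69.25/4 = 17.3125.
r = √(17.3125) ≈ 4.161.

4.161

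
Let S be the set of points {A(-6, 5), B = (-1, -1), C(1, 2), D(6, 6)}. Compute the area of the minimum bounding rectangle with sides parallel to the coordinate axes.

84

x ranges over [-6, 6], width 12.
y ranges over [-1, 6], height 7.
Area = 12 × 7 = 84.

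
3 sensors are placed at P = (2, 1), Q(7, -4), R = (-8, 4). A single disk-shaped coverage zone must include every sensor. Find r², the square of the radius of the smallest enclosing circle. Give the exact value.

Side lengths²: PQ² = 50, PR² = 109, QR² = 289.
Since QR² = 289 ≥ 109 + 50 = 159, the angle opposite QR is not acute, so the smallest enclosing circle has QR as diameter.
Centre = midpoint of QR = (-0.5, 0), r² = 289/4 = 72.25.

72.25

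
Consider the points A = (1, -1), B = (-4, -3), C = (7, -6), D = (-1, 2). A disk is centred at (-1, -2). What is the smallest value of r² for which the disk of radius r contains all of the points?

The required radius is the distance from (-1, -2) to the farthest point.
Squared distances: 5, 10, 80, 16.
Maximum is 80, attained at C.

80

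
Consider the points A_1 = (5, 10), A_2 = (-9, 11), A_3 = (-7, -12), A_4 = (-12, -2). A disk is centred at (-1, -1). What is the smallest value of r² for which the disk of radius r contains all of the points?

208

The required radius is the distance from (-1, -1) to the farthest point.
Squared distances: 157, 208, 157, 122.
Maximum is 208, attained at A_2.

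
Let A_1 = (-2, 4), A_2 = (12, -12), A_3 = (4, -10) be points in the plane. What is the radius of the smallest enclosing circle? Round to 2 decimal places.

10.63

Side lengths²: A_1A_2² = 452, A_1A_3² = 232, A_2A_3² = 68.
Since A_1A_2² = 452 ≥ 232 + 68 = 300, the angle opposite A_1A_2 is not acute, so the smallest enclosing circle has A_1A_2 as diameter.
Centre = midpoint of A_1A_2 = (5, -4), r² = 452/4 = 113.
r = √113 ≈ 10.63.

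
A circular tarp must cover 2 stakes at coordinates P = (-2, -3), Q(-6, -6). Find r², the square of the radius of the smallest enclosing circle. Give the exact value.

6.25

The smallest circle enclosing two points has them as diameter endpoints.
Centre = midpoint = (-4, -4.5); r² = |PQ|²/4 = 25/4 = 6.25.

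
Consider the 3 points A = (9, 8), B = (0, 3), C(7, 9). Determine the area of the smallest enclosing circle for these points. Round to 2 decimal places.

83.25

Side lengths²: AB² = 106, AC² = 5, BC² = 85.
Since AB² = 106 ≥ 85 + 5 = 90, the angle opposite AB is not acute, so the smallest enclosing circle has AB as diameter.
Centre = midpoint of AB = (4.5, 5.5), r² = 106/4 = 26.5.
Area = π·r² = π·26.5 ≈ 83.25.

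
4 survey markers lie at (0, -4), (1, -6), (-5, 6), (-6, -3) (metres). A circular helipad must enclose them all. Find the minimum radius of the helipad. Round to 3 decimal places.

The minimum enclosing circle of a finite set is fixed by two of the points (as a diameter) or three (as a circumcircle).
The farthest pair is (1, -6)–(-5, 6) with squared distance 180. The circle on this segment as diameter has centre (-2, 0) and r² = 180/4 = 45.
Check (0, -4): distance² to centre = 20 ≤ 45, so it lies inside.
All remaining points lie in this disk, and no smaller disk contains both endpoints, so this is the minimum enclosing circle.
r = √45 ≈ 6.708.

6.708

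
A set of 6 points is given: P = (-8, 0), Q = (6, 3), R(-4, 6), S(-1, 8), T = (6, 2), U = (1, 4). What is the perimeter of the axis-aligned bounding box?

Width = max x − min x = 6 − (-8) = 14.
Height = max y − min y = 8 − 0 = 8.
Perimeter = 2(14 + 8) = 44.

44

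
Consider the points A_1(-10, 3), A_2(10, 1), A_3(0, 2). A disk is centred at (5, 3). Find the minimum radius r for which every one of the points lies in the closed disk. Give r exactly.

The required radius is the distance from (5, 3) to the farthest point.
Squared distances: 225, 29, 26.
Maximum is 225, attained at A_1.
r = √225 = 15.

15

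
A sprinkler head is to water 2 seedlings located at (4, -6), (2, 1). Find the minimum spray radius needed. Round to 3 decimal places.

The smallest circle enclosing two points has them as diameter endpoints.
Centre = midpoint = (3, -2.5); r² = |(4, -6)−(2, 1)|²/4 = 53/4 = 13.25.
r = √(13.25) ≈ 3.640.

3.640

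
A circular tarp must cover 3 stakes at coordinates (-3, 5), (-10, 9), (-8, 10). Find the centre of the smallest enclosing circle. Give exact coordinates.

Call the three points A, B, C in the order given.
Side lengths²: AB² = 65, AC² = 50, BC² = 5.
Since AB² = 65 ≥ 50 + 5 = 55, the angle opposite AB is not acute, so the smallest enclosing circle has AB as diameter.
Centre = midpoint of AB = (-6.5, 7), r² = 65/4 = 16.25.
Centre = (-6.5, 7).

(-6.5, 7)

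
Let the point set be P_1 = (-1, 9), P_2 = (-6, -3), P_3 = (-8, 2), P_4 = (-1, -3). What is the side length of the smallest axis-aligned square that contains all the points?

The bounding box has width 7 and height 12.
An axis-aligned square enclosing the set must have side ≥ max(width, height).
So the minimum side is max(7, 12) = 12.

12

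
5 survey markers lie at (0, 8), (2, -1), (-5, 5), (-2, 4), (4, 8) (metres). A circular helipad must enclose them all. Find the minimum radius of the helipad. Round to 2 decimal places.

5.38

The minimum enclosing circle of a finite set is fixed by two of the points (as a diameter) or three (as a circumcircle).
The minimum enclosing circle is determined by three boundary points: (2, -1), (-5, 5), (4, 8).
Their circumcentre is (0.3, 4.1) with r² = 28.9.
The farthest remaining point (0, 8) is at distance² 15.3 ≤ 28.9.
r = √(28.9) ≈ 5.38.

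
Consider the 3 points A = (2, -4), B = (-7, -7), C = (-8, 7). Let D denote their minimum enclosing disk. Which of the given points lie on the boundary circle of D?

Side lengths²: AB² = 90, AC² = 221, BC² = 197.
Since AC² = 221 < 197 + 90 = 287, the triangle is acute, so the smallest enclosing circle is the circumcircle.
Circumcentre = (-379/86, 19/86), r² = 217685/3698.
The points at distance exactly r from the centre are A, B, C — 3 points.

A, B, C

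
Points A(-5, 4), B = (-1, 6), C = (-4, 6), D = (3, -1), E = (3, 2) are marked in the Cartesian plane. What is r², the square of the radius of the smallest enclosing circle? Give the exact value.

24.5

By Welzl's lemma the MEC is supported by two points (diametrically opposite) or three points (on a circumcircle).
The farthest pair is C–D with squared distance 98. The circle on this segment as diameter has centre (-0.5, 2.5) and r² = 98/4 = 24.5.
Check A: distance² to centre = 22.5 ≤ 24.5, so it lies inside.
All remaining points lie in this disk, and no smaller disk contains both endpoints, so this is the minimum enclosing circle.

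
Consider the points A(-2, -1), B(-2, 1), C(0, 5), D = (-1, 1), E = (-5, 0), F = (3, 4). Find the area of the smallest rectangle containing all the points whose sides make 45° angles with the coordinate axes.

In coordinates u = x + y, v = x − y the rectangle is axis-aligned; the map (x,y)→(u,v) scales areas by 2.
u-values: -3, -1, 5, 0, -5, 7; range = 7 − (-5) = 12.
v-values: -1, -3, -5, -2, -5, -1; range = -1 − (-5) = 4.
Area = (12 × 4) / 2 = 24.

24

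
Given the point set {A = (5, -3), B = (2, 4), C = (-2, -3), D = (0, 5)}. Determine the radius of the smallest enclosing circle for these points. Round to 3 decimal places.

The minimum enclosing circle is determined by three boundary points: A, C, D.
Their circumcentre is (1.5, 0.375) with r² = 23.640625.
The farthest remaining point B is at distance² 13.390625 ≤ 23.640625.
r = √(23.640625) ≈ 4.862.

4.862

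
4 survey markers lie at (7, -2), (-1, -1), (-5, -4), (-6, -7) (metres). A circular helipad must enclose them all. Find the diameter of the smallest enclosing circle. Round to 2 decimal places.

13.93

The minimum enclosing circle of a finite set is fixed by two of the points (as a diameter) or three (as a circumcircle).
The farthest pair is (7, -2)–(-6, -7) with squared distance 194. The circle on this segment as diameter has centre (0.5, -4.5) and r² = 194/4 = 48.5.
Check (-1, -1): distance² to centre = 14.5 ≤ 48.5, so it lies inside.
All remaining points lie in this disk, and no smaller disk contains both endpoints, so this is the minimum enclosing circle.
Diameter = 2r = 2√(48.5) ≈ 13.93.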